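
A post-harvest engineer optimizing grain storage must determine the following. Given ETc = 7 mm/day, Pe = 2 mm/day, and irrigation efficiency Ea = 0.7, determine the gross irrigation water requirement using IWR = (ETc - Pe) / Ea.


IWR = (ETc - Pe) / Ea
    = (7 - 2) / 0.7
    = 5 / 0.7
    = 7.14 mm/day


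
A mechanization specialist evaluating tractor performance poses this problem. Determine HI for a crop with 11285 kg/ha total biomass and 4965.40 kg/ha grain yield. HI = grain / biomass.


HI = grain_yield / biomass
   = 4965.40 / 11285
   = 0.44


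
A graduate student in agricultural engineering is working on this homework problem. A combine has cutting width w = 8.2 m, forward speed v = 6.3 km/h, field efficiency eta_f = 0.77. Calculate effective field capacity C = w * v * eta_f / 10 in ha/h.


C = w * v * eta_f / 10
  = 8.2 * 6.3 * 0.77 / 10
  = 39.78 / 10
  = 3.98 ha/h


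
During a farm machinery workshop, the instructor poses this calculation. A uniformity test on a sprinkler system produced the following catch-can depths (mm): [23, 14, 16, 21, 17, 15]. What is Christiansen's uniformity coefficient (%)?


xbar = 106 / 6 = 17.667
sum|xi - xbar| = 17.333
CU = 100 * (1 - 17.333 / (6 * 17.667))
   = 100 * (1 - 0.1635)
   = 83.65%


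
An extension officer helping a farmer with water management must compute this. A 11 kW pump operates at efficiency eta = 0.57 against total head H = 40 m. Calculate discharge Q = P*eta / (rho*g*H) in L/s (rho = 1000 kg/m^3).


Q = (P * 1000 * eta) / (rho * g * H)
  = (11 * 1000 * 0.57) / (1000 * 9.81 * 40)
  = 6270 / 392400
  = 0.01598 m^3/s = 15.98 L/s


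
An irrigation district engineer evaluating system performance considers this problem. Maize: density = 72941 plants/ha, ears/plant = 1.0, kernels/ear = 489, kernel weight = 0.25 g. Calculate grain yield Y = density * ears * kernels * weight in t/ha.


Y = density * ears * kernels * kw
  = 72941 * 1.0 * 489 * 0.25 g/ha
  = 8917037.25 g/ha
  = 8917.04 kg/ha = 8.92 t/ha


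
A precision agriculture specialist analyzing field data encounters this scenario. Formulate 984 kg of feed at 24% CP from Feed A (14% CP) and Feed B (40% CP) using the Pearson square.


parts_A = CP_b - target = 40 - 24 = 16
parts_B = target - CP_a = 24 - 14 = 10
total_parts = 16 + 10 = 26
Feed A = 984 * 16 / 26 = 605.54 kg
Feed B = 984 * 10 / 26 = 378.46 kg

605.54 kg


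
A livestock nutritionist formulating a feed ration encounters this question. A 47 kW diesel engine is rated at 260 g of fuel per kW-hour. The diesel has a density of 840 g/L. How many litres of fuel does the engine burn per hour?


FC = P * BSFC / rho_fuel
   = 47 * 260 / 840
   = 12220 / 840
   = 14.55 L/h


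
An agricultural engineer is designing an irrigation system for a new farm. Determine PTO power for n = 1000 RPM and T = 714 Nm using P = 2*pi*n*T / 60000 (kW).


P = 2*pi*n*T / 60000
  = 2*pi * 1000 * 714 / 60000
  = 4486194.31 / 60000
  = 74.77 kW


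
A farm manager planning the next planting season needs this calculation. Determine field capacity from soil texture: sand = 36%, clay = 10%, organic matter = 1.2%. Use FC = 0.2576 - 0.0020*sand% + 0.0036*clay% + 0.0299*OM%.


FC = 0.2576 - 0.0020*36 + 0.0036*10 + 0.0299*1.2
   = 0.2576 - 0.0720 + 0.0360 + 0.0359
   = 0.2575


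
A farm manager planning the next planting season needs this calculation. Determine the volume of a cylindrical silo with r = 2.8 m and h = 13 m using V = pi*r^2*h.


V = pi * r^2 * h
  = pi * 2.8^2 * 13
  = pi * 7.84 * 13
  = 320.19 m^3


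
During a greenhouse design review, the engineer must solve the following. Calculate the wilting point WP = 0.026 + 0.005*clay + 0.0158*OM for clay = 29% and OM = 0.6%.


WP = 0.026 + 0.005*29 + 0.0158*0.6
   = 0.026 + 0.1450 + 0.0095
   = 0.1805


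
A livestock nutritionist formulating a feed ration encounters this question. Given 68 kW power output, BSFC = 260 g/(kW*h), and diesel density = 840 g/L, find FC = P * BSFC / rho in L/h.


FC = P * BSFC / rho_fuel
   = 68 * 260 / 840
   = 17680 / 840
   = 21.05 L/h


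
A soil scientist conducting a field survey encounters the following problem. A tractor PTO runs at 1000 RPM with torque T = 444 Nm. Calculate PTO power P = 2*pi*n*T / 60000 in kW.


P = 2*pi*n*T / 60000
  = 2*pi * 1000 * 444 / 60000
  = 2789734.28 / 60000
  = 46.50 kW


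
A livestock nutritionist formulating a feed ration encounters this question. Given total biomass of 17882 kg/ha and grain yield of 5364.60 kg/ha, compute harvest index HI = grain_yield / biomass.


HI = grain_yield / biomass
   = 5364.60 / 17882
   = 0.30


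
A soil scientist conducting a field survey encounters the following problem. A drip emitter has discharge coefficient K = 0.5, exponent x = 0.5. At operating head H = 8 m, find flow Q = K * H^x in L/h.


Q = K * H^x
  = 0.5 * 8^0.5
  = 0.5 * 2.8284
  = 1.41 L/h


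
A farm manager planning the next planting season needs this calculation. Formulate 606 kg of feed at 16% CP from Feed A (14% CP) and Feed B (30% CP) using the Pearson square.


parts_A = CP_b - target = 30 - 16 = 14
parts_B = target - CP_a = 16 - 14 = 2
total_parts = 14 + 2 = 16
Feed A = 606 * 14 / 16 = 530.25 kg
Feed B = 606 * 2 / 16 = 75.75 kg

530.25 kg


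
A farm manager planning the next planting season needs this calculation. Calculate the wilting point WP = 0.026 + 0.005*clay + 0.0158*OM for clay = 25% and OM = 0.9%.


WP = 0.026 + 0.005*25 + 0.0158*0.9
   = 0.026 + 0.1250 + 0.0142
   = 0.1652


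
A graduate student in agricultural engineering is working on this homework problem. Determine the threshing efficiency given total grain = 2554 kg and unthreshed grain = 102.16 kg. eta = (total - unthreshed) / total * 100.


eta = (total - unthreshed) / total * 100
    = (2554 - 102.16) / 2554 * 100
    = 2451.84 / 2554 * 100
    = 96%


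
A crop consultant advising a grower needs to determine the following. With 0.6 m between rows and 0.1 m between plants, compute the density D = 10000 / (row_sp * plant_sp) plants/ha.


D = 10000 / (row_sp * plant_sp)
  = 10000 / (0.6 * 0.1)
  = 10000 / 0.0600
  = 166666.67 plants/ha


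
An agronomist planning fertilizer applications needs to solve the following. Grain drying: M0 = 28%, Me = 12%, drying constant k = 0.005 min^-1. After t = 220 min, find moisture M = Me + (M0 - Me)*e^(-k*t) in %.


M = Me + (M0 - Me) * e^(-k*t)
  = 12 + (28 - 12) * e^(-0.005*220)
  = 12 + 16 * e^(-1.100)
  = 12 + 16 * 0.33287
  = 12 + 5.3259
  = 17.33%


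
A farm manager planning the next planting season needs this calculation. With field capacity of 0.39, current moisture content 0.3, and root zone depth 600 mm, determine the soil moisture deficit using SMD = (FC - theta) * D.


SMD = (FC - theta) * D
    = (0.39 - 0.3) * 600
    = 0.090 * 600
    = 54 mm


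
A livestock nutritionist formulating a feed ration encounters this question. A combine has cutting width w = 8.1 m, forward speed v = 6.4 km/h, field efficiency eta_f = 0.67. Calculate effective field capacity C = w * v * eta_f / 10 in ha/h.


C = w * v * eta_f / 10
  = 8.1 * 6.4 * 0.67 / 10
  = 34.73 / 10
  = 3.47 ha/h


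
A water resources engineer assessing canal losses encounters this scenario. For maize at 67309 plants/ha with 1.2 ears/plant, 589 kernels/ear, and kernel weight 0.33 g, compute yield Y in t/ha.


Y = density * ears * kernels * kw
  = 67309 * 1.2 * 589 * 0.33 g/ha
  = 15699420.40 g/ha
  = 15699.42 kg/ha = 15.70 t/ha


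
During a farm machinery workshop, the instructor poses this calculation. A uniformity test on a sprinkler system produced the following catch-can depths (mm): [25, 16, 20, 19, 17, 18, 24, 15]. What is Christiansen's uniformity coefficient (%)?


xbar = 154 / 8 = 19.250
sum|xi - xbar| = 22.500
CU = 100 * (1 - 22.500 / (8 * 19.250))
   = 100 * (1 - 0.1461)
   = 85.39%


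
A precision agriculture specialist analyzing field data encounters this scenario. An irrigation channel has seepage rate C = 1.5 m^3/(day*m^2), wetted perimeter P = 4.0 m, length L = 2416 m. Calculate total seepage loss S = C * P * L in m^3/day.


S = C * P * L
  = 1.5 * 4.0 * 2416
  = 14496 m^3/day


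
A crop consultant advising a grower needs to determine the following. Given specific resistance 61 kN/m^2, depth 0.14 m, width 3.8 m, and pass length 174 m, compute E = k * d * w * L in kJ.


E = k * d * w * L
  = 61 * 0.14 * 3.8 * 174
  = 5646.65 kJ


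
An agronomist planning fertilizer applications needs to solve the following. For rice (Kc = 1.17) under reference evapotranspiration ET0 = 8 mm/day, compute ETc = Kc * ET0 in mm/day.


ETc = Kc * ET0
    = 1.17 * 8
    = 9.36 mm/day


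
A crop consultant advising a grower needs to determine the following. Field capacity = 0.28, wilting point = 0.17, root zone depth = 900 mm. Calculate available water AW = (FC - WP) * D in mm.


AW = (FC - WP) * D
   = (0.28 - 0.17) * 900
   = 0.11 * 900
   = 99 mm


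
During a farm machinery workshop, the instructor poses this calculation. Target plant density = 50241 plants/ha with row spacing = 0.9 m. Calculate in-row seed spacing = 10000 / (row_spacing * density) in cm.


spacing = 10000 / (row_sp * density)
        = 10000 / (0.9 * 50241)
        = 10000 / 45216.90
        = 0.22116 m = 22.12 cm


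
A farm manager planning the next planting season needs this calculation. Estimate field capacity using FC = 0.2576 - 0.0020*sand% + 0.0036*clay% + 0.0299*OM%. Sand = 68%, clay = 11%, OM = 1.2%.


FC = 0.2576 - 0.0020*68 + 0.0036*11 + 0.0299*1.2
   = 0.2576 - 0.1360 + 0.0396 + 0.0359
   = 0.1971


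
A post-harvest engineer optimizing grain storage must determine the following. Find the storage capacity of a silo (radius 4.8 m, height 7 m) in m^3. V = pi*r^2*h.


V = pi * r^2 * h
  = pi * 4.8^2 * 7
  = pi * 23.04 * 7
  = 506.68 m^3


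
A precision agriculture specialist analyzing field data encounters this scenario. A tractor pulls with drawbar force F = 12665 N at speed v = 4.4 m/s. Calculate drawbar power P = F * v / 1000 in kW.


P = F * v / 1000
  = 12665 * 4.4 / 1000
  = 55726 / 1000
  = 55.73 kW


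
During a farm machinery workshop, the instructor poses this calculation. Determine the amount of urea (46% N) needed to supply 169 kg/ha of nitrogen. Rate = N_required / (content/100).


Rate = N_required / (N_content / 100)
     = 169 / (46 / 100)
     = 169 / 0.46
     = 367.39 kg/ha


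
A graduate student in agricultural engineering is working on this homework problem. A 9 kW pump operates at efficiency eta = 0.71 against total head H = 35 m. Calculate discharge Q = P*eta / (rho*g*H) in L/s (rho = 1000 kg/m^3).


Q = (P * 1000 * eta) / (rho * g * H)
  = (9 * 1000 * 0.71) / (1000 * 9.81 * 35)
  = 6390 / 343350
  = 0.01861 m^3/s = 18.61 L/s


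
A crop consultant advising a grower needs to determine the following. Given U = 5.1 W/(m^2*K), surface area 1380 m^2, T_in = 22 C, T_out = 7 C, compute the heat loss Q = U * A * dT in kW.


dT = 22 - (7) = 15 K
Q = U * A * dT
  = 5.1 * 1380 * 15
  = 105570 W = 105.57 kW


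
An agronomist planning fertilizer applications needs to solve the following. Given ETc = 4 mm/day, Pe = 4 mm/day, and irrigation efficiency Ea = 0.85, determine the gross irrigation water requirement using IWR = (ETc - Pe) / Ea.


IWR = (ETc - Pe) / Ea
    = (4 - 4) / 0.85
    = 0 / 0.85
    = 0 mm/day


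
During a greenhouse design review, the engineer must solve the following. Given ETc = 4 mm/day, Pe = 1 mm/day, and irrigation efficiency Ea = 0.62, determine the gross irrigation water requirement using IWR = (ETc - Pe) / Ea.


IWR = (ETc - Pe) / Ea
    = (4 - 1) / 0.62
    = 3 / 0.62
    = 4.84 mm/day


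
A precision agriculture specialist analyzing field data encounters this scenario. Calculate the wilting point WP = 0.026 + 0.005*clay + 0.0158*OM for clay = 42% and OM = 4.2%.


WP = 0.026 + 0.005*42 + 0.0158*4.2
   = 0.026 + 0.2100 + 0.0664
   = 0.3024


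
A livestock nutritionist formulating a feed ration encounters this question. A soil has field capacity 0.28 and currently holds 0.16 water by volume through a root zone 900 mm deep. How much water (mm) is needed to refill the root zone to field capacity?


SMD = (FC - theta) * D
    = (0.28 - 0.16) * 900
    = 0.120 * 900
    = 108 mm


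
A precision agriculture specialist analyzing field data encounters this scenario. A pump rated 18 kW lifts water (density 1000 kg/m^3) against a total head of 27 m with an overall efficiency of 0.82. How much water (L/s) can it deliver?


Q = (P * 1000 * eta) / (rho * g * H)
  = (18 * 1000 * 0.82) / (1000 * 9.81 * 27)
  = 14760 / 264870
  = 0.05573 m^3/s = 55.73 L/s


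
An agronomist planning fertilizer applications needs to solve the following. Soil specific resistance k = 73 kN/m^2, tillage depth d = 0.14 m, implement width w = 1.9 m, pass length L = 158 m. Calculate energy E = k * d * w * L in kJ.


E = k * d * w * L
  = 73 * 0.14 * 1.9 * 158
  = 3068.04 kJ


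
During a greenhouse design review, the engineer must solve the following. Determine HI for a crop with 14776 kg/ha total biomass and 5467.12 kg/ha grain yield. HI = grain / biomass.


HI = grain_yield / biomass
   = 5467.12 / 14776
   = 0.37


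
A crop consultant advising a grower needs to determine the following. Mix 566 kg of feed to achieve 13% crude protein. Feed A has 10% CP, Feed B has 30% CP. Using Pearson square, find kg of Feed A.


parts_A = CP_b - target = 30 - 13 = 17
parts_B = target - CP_a = 13 - 10 = 3
total_parts = 17 + 3 = 20
Feed A = 566 * 17 / 20 = 481.10 kg
Feed B = 566 * 3 / 20 = 84.90 kg

481.10 kg


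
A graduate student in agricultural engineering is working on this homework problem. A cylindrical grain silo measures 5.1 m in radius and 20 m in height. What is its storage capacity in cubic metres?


V = pi * r^2 * h
  = pi * 5.1^2 * 20
  = pi * 26.01 * 20
  = 1634.26 m^3


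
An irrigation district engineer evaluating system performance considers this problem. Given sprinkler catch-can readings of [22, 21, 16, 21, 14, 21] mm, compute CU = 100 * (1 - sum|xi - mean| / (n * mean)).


xbar = 115 / 6 = 19.167
sum|xi - xbar| = 16.667
CU = 100 * (1 - 16.667 / (6 * 19.167))
   = 100 * (1 - 0.1449)
   = 85.51%


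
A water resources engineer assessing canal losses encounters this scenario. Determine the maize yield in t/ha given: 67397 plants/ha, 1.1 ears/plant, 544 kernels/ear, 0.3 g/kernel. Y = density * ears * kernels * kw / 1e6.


Y = density * ears * kernels * kw
  = 67397 * 1.1 * 544 * 0.3 g/ha
  = 12099109.44 g/ha
  = 12099.11 kg/ha = 12.10 t/ha


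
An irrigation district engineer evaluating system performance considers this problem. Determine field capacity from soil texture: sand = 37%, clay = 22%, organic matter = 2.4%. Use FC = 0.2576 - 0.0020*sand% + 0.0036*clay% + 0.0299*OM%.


FC = 0.2576 - 0.0020*37 + 0.0036*22 + 0.0299*2.4
   = 0.2576 - 0.0740 + 0.0792 + 0.0718
   = 0.3346


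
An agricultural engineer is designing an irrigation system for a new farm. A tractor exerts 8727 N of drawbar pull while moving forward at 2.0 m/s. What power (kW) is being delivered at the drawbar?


P = F * v / 1000
  = 8727 * 2.0 / 1000
  = 17454 / 1000
  = 17.45 kW


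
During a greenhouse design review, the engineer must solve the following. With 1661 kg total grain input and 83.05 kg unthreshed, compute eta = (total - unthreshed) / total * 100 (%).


eta = (total - unthreshed) / total * 100
    = (1661 - 83.05) / 1661 * 100
    = 1577.95 / 1661 * 100
    = 95%


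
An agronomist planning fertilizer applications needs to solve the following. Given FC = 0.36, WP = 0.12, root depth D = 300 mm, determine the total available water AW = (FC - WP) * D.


AW = (FC - WP) * D
   = (0.36 - 0.12) * 300
   = 0.24 * 300
   = 72 mm


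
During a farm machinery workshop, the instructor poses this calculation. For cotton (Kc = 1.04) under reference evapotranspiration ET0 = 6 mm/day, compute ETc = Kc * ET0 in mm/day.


ETc = Kc * ET0
    = 1.04 * 6
    = 6.24 mm/day


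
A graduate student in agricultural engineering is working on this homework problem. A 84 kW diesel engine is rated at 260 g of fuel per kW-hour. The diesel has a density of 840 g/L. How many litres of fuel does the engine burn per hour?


FC = P * BSFC / rho_fuel
   = 84 * 260 / 840
   = 21840 / 840
   = 26 L/h


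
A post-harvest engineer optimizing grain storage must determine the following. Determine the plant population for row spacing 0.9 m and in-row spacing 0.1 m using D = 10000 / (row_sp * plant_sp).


D = 10000 / (row_sp * plant_sp)
  = 10000 / (0.9 * 0.1)
  = 10000 / 0.0900
  = 111111.11 plants/ha


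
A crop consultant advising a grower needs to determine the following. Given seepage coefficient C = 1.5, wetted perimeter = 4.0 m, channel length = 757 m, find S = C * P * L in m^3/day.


S = C * P * L
  = 1.5 * 4.0 * 757
  = 4542 m^3/day


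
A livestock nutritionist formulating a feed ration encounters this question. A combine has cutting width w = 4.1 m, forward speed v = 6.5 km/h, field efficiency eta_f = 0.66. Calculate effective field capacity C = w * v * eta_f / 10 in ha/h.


C = w * v * eta_f / 10
  = 4.1 * 6.5 * 0.66 / 10
  = 17.59 / 10
  = 1.76 ha/h


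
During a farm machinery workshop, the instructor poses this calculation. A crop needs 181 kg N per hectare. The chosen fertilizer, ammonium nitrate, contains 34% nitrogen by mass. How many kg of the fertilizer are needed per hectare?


Rate = N_required / (N_content / 100)
     = 181 / (34 / 100)
     = 181 / 0.34
     = 532.35 kg/ha


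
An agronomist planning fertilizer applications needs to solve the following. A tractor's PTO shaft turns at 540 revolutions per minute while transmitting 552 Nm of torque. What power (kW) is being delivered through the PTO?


P = 2*pi*n*T / 60000
  = 2*pi * 540 * 552 / 60000
  = 1872891.88 / 60000
  = 31.21 kW


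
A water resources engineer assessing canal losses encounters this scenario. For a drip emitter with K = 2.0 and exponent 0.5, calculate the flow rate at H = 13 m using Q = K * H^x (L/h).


Q = K * H^x
  = 2.0 * 13^0.5
  = 2.0 * 3.6056
  = 7.21 L/h


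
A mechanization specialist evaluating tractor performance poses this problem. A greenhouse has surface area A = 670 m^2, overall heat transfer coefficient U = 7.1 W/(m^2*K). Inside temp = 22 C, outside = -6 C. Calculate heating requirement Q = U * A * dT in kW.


dT = 22 - (-6) = 28 K
Q = U * A * dT
  = 7.1 * 670 * 28
  = 133196 W = 133.20 kW


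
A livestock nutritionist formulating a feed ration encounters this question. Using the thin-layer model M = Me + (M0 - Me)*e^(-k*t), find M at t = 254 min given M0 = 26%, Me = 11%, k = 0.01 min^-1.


M = Me + (M0 - Me) * e^(-k*t)
  = 11 + (26 - 11) * e^(-0.01*254)
  = 11 + 15 * e^(-2.540)
  = 11 + 15 * 0.07887
  = 11 + 1.1830
  = 12.18%


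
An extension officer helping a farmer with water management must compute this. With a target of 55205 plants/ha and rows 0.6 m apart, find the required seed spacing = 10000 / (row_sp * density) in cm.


spacing = 10000 / (row_sp * density)
        = 10000 / (0.6 * 55205)
        = 10000 / 33123
        = 0.30191 m = 30.19 cm


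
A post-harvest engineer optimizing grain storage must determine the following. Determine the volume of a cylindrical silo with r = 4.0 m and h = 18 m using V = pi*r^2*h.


V = pi * r^2 * h
  = pi * 4.0^2 * 18
  = pi * 16 * 18
  = 904.78 m^3


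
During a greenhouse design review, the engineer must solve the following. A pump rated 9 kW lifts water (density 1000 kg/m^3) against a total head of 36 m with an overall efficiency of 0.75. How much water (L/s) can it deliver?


Q = (P * 1000 * eta) / (rho * g * H)
  = (9 * 1000 * 0.75) / (1000 * 9.81 * 36)
  = 6750 / 353160
  = 0.01911 m^3/s = 19.11 L/s


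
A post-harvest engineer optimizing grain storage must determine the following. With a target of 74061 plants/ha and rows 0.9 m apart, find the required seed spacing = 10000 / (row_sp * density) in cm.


spacing = 10000 / (row_sp * density)
        = 10000 / (0.9 * 74061)
        = 10000 / 66654.90
        = 0.15003 m = 15.00 cm


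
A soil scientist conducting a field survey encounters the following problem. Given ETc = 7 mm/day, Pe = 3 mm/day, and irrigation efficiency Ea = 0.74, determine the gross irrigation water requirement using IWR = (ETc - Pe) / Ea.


IWR = (ETc - Pe) / Ea
    = (7 - 3) / 0.74
    = 4 / 0.74
    = 5.41 mm/day


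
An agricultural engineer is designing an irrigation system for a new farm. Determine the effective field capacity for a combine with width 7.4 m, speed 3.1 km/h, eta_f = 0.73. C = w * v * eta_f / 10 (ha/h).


C = w * v * eta_f / 10
  = 7.4 * 3.1 * 0.73 / 10
  = 16.75 / 10
  = 1.67 ha/h


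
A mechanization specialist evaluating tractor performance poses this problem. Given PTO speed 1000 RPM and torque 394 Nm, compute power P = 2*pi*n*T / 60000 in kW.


P = 2*pi*n*T / 60000
  = 2*pi * 1000 * 394 / 60000
  = 2475575.01 / 60000
  = 41.26 kW


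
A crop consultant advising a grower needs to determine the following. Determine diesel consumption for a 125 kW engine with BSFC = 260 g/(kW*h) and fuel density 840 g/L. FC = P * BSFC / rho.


FC = P * BSFC / rho_fuel
   = 125 * 260 / 840
   = 32500 / 840
   = 38.69 L/h


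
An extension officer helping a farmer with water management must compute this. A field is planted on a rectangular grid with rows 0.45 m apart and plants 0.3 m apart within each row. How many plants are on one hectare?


D = 10000 / (row_sp * plant_sp)
  = 10000 / (0.45 * 0.3)
  = 10000 / 0.1350
  = 74074.07 plants/ha


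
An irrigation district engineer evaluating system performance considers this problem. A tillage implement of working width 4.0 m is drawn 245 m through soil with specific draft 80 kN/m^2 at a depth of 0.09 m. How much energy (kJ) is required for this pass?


E = k * d * w * L
  = 80 * 0.09 * 4.0 * 245
  = 7056 kJ


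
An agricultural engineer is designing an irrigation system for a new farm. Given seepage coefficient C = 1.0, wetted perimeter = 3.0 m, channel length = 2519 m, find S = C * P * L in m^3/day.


S = C * P * L
  = 1.0 * 3.0 * 2519
  = 7557 m^3/day


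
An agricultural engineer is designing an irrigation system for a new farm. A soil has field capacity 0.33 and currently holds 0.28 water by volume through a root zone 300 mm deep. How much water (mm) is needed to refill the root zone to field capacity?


SMD = (FC - theta) * D
    = (0.33 - 0.28) * 300
    = 0.050 * 300
    = 15 mm


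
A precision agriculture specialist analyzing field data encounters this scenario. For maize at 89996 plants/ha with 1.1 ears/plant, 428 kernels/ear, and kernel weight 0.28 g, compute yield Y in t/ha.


Y = density * ears * kernels * kw
  = 89996 * 1.1 * 428 * 0.28 g/ha
  = 11863632.70 g/ha
  = 11863.63 kg/ha = 11.86 t/ha


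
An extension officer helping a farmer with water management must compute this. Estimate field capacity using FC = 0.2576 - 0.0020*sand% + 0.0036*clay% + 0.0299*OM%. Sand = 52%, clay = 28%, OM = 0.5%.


FC = 0.2576 - 0.0020*52 + 0.0036*28 + 0.0299*0.5
   = 0.2576 - 0.1040 + 0.1008 + 0.0150
   = 0.2694


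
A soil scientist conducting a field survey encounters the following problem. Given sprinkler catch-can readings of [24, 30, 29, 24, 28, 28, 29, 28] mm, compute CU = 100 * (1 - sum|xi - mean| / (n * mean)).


xbar = 220 / 8 = 27.500
sum|xi - xbar| = 14
CU = 100 * (1 - 14 / (8 * 27.500))
   = 100 * (1 - 0.0636)
   = 93.64%


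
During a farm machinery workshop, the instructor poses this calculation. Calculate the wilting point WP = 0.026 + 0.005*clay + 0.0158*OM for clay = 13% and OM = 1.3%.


WP = 0.026 + 0.005*13 + 0.0158*1.3
   = 0.026 + 0.0650 + 0.0205
   = 0.1115


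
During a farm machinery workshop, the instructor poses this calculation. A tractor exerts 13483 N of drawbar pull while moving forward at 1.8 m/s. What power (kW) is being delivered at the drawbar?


P = F * v / 1000
  = 13483 * 1.8 / 1000
  = 24269.40 / 1000
  = 24.27 kW


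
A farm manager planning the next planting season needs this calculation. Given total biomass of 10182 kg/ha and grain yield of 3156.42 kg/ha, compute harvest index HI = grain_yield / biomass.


HI = grain_yield / biomass
   = 3156.42 / 10182
   = 0.31


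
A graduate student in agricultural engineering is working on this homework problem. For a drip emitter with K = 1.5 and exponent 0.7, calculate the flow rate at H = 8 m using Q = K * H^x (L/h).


Q = K * H^x
  = 1.5 * 8^0.7
  = 1.5 * 4.2871
  = 6.43 L/h


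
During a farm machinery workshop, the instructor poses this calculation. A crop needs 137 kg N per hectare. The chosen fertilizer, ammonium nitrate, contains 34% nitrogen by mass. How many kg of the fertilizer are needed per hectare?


Rate = N_required / (N_content / 100)
     = 137 / (34 / 100)
     = 137 / 0.34
     = 402.94 kg/ha


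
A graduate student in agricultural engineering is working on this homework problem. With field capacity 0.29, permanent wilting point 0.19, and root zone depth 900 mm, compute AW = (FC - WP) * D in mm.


AW = (FC - WP) * D
   = (0.29 - 0.19) * 900
   = 0.10 * 900
   = 90 mm


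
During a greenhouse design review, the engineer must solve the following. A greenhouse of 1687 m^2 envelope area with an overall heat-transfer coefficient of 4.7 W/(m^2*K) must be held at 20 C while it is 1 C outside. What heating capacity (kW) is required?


dT = 20 - (1) = 19 K
Q = U * A * dT
  = 4.7 * 1687 * 19
  = 150649.10 W = 150.65 kW


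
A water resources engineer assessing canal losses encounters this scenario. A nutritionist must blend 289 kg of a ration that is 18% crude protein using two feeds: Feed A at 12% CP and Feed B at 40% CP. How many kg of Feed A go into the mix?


parts_A = CP_b - target = 40 - 18 = 22
parts_B = target - CP_a = 18 - 12 = 6
total_parts = 22 + 6 = 28
Feed A = 289 * 22 / 28 = 227.07 kg
Feed B = 289 * 6 / 28 = 61.93 kg

227.07 kg


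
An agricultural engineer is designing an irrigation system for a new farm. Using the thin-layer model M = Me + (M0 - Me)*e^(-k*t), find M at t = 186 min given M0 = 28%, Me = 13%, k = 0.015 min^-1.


M = Me + (M0 - Me) * e^(-k*t)
  = 13 + (28 - 13) * e^(-0.015*186)
  = 13 + 15 * e^(-2.790)
  = 13 + 15 * 0.06142
  = 13 + 0.9213
  = 13.92%


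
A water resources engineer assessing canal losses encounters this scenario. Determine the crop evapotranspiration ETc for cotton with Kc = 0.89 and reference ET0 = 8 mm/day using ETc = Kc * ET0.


ETc = Kc * ET0
    = 0.89 * 8
    = 7.12 mm/day


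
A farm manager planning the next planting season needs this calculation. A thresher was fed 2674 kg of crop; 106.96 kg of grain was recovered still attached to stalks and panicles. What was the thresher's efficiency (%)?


eta = (total - unthreshed) / total * 100
    = (2674 - 106.96) / 2674 * 100
    = 2567.04 / 2674 * 100
    = 96%


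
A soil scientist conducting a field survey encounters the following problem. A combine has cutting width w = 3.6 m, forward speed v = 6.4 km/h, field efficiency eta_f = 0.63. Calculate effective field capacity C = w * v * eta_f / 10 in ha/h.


C = w * v * eta_f / 10
  = 3.6 * 6.4 * 0.63 / 10
  = 14.52 / 10
  = 1.45 ha/h


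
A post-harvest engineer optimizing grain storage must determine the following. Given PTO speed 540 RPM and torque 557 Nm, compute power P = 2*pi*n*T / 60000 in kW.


P = 2*pi*n*T / 60000
  = 2*pi * 540 * 557 / 60000
  = 1889856.48 / 60000
  = 31.50 kW


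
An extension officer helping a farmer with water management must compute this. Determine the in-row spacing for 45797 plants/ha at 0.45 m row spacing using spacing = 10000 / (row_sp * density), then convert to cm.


spacing = 10000 / (row_sp * density)
        = 10000 / (0.45 * 45797)
        = 10000 / 20608.65
        = 0.48523 m = 48.52 cm


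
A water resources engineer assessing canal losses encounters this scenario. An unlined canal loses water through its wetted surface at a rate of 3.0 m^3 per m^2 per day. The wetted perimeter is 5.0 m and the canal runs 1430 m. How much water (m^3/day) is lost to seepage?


S = C * P * L
  = 3.0 * 5.0 * 1430
  = 21450 m^3/day


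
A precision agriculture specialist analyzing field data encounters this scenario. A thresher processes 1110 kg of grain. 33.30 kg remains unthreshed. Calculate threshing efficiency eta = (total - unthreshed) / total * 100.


eta = (total - unthreshed) / total * 100
    = (1110 - 33.30) / 1110 * 100
    = 1076.70 / 1110 * 100
    = 97%


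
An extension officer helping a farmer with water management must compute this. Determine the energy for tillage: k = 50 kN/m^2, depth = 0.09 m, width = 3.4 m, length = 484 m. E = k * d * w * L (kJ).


E = k * d * w * L
  = 50 * 0.09 * 3.4 * 484
  = 7405.20 kJ


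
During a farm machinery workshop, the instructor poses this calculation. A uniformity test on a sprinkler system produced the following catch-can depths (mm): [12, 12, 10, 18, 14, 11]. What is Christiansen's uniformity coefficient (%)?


xbar = 77 / 6 = 12.833
sum|xi - xbar| = 12.667
CU = 100 * (1 - 12.667 / (6 * 12.833))
   = 100 * (1 - 0.1645)
   = 83.55%


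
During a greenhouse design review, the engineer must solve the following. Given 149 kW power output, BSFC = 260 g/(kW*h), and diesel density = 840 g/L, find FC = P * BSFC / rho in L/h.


FC = P * BSFC / rho_fuel
   = 149 * 260 / 840
   = 38740 / 840
   = 46.12 L/h


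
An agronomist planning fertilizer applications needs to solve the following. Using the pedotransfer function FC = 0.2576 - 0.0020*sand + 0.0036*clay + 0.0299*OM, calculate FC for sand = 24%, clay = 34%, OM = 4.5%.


FC = 0.2576 - 0.0020*24 + 0.0036*34 + 0.0299*4.5
   = 0.2576 - 0.0480 + 0.1224 + 0.1346
   = 0.4666


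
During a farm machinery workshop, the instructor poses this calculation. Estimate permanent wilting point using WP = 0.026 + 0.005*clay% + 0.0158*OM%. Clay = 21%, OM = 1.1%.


WP = 0.026 + 0.005*21 + 0.0158*1.1
   = 0.026 + 0.1050 + 0.0174
   = 0.1484


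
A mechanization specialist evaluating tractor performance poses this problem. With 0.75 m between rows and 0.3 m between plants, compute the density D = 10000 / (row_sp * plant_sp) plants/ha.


D = 10000 / (row_sp * plant_sp)
  = 10000 / (0.75 * 0.3)
  = 10000 / 0.2250
  = 44444.44 plants/ha


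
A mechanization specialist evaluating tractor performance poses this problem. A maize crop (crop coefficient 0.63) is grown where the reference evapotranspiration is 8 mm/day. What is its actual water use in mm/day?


ETc = Kc * ET0
    = 0.63 * 8
    = 5.04 mm/day


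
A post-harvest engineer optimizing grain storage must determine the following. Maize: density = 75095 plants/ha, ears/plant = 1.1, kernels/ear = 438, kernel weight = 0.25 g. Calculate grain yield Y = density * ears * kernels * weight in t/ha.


Y = density * ears * kernels * kw
  = 75095 * 1.1 * 438 * 0.25 g/ha
  = 9045192.75 g/ha
  = 9045.19 kg/ha = 9.05 t/ha


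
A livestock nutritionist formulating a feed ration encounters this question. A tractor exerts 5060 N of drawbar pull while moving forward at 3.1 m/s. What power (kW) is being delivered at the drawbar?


P = F * v / 1000
  = 5060 * 3.1 / 1000
  = 15686 / 1000
  = 15.69 kW


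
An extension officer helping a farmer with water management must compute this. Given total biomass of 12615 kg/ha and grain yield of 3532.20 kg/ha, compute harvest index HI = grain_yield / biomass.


HI = grain_yield / biomass
   = 3532.20 / 12615
   = 0.28


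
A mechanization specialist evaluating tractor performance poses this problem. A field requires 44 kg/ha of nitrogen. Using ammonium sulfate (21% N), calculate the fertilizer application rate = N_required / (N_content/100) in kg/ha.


Rate = N_required / (N_content / 100)
     = 44 / (21 / 100)
     = 44 / 0.21
     = 209.52 kg/ha


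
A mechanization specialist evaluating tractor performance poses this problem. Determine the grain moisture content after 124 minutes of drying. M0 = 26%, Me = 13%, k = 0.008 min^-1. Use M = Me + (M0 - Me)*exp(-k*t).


M = Me + (M0 - Me) * e^(-k*t)
  = 13 + (26 - 13) * e^(-0.008*124)
  = 13 + 13 * e^(-0.992)
  = 13 + 13 * 0.37083
  = 13 + 4.8208
  = 17.82%


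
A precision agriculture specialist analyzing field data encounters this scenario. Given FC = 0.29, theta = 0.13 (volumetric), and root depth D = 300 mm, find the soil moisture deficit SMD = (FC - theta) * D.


SMD = (FC - theta) * D
    = (0.29 - 0.13) * 300
    = 0.160 * 300
    = 48 mm


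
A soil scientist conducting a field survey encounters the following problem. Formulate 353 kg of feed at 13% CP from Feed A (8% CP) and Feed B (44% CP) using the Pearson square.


parts_A = CP_b - target = 44 - 13 = 31
parts_B = target - CP_a = 13 - 8 = 5
total_parts = 31 + 5 = 36
Feed A = 353 * 31 / 36 = 303.97 kg
Feed B = 353 * 5 / 36 = 49.03 kg

303.97 kg


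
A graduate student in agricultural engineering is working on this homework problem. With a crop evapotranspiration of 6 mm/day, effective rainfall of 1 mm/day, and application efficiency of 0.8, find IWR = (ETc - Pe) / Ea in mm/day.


IWR = (ETc - Pe) / Ea
    = (6 - 1) / 0.8
    = 5 / 0.8
    = 6.25 mm/day


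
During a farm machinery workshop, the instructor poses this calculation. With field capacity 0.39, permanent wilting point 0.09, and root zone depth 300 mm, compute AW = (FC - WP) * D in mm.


AW = (FC - WP) * D
   = (0.39 - 0.09) * 300
   = 0.30 * 300
   = 90 mm


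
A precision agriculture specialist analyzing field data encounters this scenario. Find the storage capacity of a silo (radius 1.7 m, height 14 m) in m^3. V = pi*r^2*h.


V = pi * r^2 * h
  = pi * 1.7^2 * 14
  = pi * 2.89 * 14
  = 127.11 m^3


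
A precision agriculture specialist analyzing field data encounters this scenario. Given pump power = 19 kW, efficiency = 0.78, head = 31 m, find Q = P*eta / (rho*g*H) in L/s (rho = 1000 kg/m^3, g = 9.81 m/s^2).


Q = (P * 1000 * eta) / (rho * g * H)
  = (19 * 1000 * 0.78) / (1000 * 9.81 * 31)
  = 14820 / 304110
  = 0.04873 m^3/s = 48.73 L/s


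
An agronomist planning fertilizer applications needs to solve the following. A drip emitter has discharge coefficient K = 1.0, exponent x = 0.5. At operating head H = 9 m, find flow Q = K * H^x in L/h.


Q = K * H^x
  = 1.0 * 9^0.5
  = 1.0 * 3
  = 3 L/h


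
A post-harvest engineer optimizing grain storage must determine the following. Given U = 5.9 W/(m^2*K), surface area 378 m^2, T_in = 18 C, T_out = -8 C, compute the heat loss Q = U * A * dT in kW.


dT = 18 - (-8) = 26 K
Q = U * A * dT
  = 5.9 * 378 * 26
  = 57985.20 W = 57.99 kW


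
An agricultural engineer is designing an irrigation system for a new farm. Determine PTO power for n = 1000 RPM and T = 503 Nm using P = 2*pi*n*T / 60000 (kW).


P = 2*pi*n*T / 60000
  = 2*pi * 1000 * 503 / 60000
  = 3160442.21 / 60000
  = 52.67 kW


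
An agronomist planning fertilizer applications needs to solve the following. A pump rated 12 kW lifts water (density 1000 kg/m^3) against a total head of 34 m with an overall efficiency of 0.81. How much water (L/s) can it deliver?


Q = (P * 1000 * eta) / (rho * g * H)
  = (12 * 1000 * 0.81) / (1000 * 9.81 * 34)
  = 9720 / 333540
  = 0.02914 m^3/s = 29.14 L/s


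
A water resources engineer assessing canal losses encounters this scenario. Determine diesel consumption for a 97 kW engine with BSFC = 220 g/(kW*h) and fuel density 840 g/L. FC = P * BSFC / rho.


FC = P * BSFC / rho_fuel
   = 97 * 220 / 840
   = 21340 / 840
   = 25.40 L/h


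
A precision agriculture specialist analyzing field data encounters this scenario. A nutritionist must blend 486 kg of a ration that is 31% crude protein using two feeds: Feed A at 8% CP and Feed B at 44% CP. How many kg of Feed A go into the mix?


parts_A = CP_b - target = 44 - 31 = 13
parts_B = target - CP_a = 31 - 8 = 23
total_parts = 13 + 23 = 36
Feed A = 486 * 13 / 36 = 175.50 kg
Feed B = 486 * 23 / 36 = 310.50 kg

175.50 kg


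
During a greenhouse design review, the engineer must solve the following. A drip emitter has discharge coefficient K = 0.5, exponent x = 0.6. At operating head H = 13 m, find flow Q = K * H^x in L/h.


Q = K * H^x
  = 0.5 * 13^0.6
  = 0.5 * 4.6598
  = 2.33 L/h


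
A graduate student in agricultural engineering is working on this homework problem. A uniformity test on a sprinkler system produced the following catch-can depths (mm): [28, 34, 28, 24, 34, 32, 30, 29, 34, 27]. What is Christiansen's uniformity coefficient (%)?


xbar = 300 / 10 = 30
sum|xi - xbar| = 28
CU = 100 * (1 - 28 / (10 * 30))
   = 100 * (1 - 0.0933)
   = 90.67%


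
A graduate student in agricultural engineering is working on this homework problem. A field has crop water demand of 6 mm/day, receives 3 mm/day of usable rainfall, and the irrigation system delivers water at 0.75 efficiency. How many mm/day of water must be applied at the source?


IWR = (ETc - Pe) / Ea
    = (6 - 3) / 0.75
    = 3 / 0.75
    = 4 mm/day


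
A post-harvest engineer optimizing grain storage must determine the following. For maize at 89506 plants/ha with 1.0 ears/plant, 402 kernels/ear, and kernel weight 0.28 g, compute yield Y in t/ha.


Y = density * ears * kernels * kw
  = 89506 * 1.0 * 402 * 0.28 g/ha
  = 10074795.36 g/ha
  = 10074.80 kg/ha = 10.07 t/ha


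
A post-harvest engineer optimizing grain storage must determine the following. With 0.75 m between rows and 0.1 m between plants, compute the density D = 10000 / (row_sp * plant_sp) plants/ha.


D = 10000 / (row_sp * plant_sp)
  = 10000 / (0.75 * 0.1)
  = 10000 / 0.0750
  = 133333.33 plants/ha


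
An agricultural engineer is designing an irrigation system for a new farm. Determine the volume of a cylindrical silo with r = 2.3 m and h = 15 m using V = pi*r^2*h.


V = pi * r^2 * h
  = pi * 2.3^2 * 15
  = pi * 5.29 * 15
  = 249.29 m^3


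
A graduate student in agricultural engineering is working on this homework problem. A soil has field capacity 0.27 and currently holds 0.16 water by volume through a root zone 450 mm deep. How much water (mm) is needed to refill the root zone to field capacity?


SMD = (FC - theta) * D
    = (0.27 - 0.16) * 450
    = 0.110 * 450
    = 49.50 mm


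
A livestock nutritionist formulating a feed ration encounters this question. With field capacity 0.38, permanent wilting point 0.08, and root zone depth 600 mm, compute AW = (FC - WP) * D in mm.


AW = (FC - WP) * D
   = (0.38 - 0.08) * 600
   = 0.30 * 600
   = 180 mm


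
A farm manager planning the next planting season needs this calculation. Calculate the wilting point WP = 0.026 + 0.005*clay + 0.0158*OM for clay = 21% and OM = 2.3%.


WP = 0.026 + 0.005*21 + 0.0158*2.3
   = 0.026 + 0.1050 + 0.0363
   = 0.1673


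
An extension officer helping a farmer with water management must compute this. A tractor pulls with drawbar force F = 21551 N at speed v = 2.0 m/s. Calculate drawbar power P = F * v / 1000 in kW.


P = F * v / 1000
  = 21551 * 2.0 / 1000
  = 43102 / 1000
  = 43.10 kW


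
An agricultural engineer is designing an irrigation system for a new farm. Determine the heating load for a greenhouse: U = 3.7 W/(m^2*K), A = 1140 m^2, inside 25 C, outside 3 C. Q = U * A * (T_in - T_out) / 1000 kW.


dT = 25 - (3) = 22 K
Q = U * A * dT
  = 3.7 * 1140 * 22
  = 92796 W = 92.80 kW


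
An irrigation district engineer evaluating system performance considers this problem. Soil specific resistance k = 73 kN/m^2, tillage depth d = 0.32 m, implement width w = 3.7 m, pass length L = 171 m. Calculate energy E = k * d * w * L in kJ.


E = k * d * w * L
  = 73 * 0.32 * 3.7 * 171
  = 14779.87 kJ


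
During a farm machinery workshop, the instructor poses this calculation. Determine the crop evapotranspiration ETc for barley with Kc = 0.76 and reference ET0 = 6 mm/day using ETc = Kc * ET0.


ETc = Kc * ET0
    = 0.76 * 6
    = 4.56 mm/day
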